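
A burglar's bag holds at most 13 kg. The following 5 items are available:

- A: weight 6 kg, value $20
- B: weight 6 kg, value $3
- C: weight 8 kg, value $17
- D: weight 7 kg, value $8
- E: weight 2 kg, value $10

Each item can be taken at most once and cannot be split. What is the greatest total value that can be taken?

$30

This is a 0/1 knapsack; check combinations near the capacity.
- A+E: weight 6+2=8, value 20+10=30
- A+D: weight 6+7=13, value 20+8=28
- C+E: weight 8+2=10, value 17+10=27
- A+B: weight 6+6=12, value 20+3=23
Best: $30.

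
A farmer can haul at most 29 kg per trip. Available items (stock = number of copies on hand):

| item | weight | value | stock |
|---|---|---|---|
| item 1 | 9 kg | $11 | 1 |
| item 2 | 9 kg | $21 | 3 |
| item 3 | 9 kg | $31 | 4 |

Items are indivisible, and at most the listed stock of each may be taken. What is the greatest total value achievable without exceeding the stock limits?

$93

Best selections within weight 29 and stock limits:
- 3×item 3: weight 27, value 93
- 1×item 2 + 2×item 3: weight 27, value 83
- 2×item 2 + 1×item 3: weight 27, value 73
- 1×item 1 + 2×item 3: weight 27, value 73
Best: $93.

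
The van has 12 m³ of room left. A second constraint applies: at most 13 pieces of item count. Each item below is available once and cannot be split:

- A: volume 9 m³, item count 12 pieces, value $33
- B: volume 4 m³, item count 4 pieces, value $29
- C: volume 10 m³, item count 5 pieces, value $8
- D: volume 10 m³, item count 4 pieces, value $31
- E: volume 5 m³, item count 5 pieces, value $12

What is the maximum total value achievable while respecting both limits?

Feasible sets respecting both limits:
- B+E: volume 9, item count 9, value 41
- A: volume 9, item count 12, value 33
- D: volume 10, item count 4, value 31
Best: $41.

$41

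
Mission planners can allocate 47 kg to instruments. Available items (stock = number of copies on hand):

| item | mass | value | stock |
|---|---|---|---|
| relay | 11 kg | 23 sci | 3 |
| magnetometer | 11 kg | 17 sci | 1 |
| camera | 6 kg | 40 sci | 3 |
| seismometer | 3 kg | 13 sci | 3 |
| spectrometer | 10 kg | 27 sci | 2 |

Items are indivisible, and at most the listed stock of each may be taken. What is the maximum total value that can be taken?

Best selections within mass 47 and stock limits:
- 3×camera + 3×seismometer + 2×spectrometer: mass 47, value 213
- 3×camera + 2×seismometer + 2×spectrometer: mass 44, value 200
- 1×relay + 3×camera + 2×seismometer + 1×spectrometer: mass 45, value 196
- 2×relay + 3×camera + 2×seismometer: mass 46, value 192
Best: 213 sci.

213 sci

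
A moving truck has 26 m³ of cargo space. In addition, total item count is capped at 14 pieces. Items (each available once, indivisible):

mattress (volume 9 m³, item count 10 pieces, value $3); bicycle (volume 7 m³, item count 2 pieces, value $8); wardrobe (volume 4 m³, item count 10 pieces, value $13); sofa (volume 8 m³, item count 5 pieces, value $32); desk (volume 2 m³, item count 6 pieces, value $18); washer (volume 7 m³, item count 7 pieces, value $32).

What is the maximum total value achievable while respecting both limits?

$72

Feasible sets respecting both limits:
- bicycle+sofa+washer: volume 22, item count 14, value 72
- sofa+washer: volume 15, item count 12, value 64
- bicycle+sofa+desk: volume 17, item count 13, value 58
- sofa+desk: volume 10, item count 11, value 50
Best: $72.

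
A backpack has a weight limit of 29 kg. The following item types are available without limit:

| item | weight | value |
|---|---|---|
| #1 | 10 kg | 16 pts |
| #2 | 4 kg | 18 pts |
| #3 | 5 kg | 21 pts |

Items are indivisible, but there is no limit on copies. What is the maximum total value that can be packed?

129 pts

Best value-per-unit is #2 at 18/4; filling with it alone gives 7×18 = 126.
Optimal mix: 6×#2 + 1×#3 → weight 29, value 129.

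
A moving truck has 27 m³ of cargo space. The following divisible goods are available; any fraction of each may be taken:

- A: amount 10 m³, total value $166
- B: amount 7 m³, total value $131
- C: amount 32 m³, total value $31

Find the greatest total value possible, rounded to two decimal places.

Take in order of value per unit:
- B (131/7 per unit): all 7 → value 131, running total 131.00
- A (166/10 per unit): all 10 → value 166, running total 297.00
- C (31/32 per unit): 10 of 32 → value 10×31/32 = 9.6875, running total 306.69
Total 306.69.

306.69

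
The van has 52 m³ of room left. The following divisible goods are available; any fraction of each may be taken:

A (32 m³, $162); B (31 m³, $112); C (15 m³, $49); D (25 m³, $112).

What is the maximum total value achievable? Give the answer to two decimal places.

251.60

Take in order of value per unit:
- A (162/32 per unit): all 32 → value 162, running total 162.00
- D (112/25 per unit): 20 of 25 → value 20×112/25 = 89.6000, running total 251.60
Total 251.60.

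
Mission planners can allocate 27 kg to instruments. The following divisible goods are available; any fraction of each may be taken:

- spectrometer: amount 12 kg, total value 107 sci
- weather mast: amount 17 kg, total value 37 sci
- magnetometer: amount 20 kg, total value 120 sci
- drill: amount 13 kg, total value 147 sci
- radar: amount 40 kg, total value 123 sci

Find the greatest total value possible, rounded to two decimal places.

266.00

Take in order of value per unit:
- drill (147/13 per unit): all 13 → value 147, running total 147.00
- spectrometer (107/12 per unit): all 12 → value 107, running total 254.00
- magnetometer (120/20 per unit): 2 of 20 → value 2×120/20 = 12.0000, running total 266.00
Total 266.00.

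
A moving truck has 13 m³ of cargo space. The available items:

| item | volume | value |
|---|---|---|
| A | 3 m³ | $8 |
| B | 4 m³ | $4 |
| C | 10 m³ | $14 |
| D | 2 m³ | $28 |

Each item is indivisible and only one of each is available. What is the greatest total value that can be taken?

Check high-value combinations within 13 m³:
- C+D: volume 10+2=12, value 14+28=42
- A+B+D: volume 3+4+2=9, value 8+4+28=40
- A+D: volume 3+2=5, value 8+28=36
Best: $42.

$42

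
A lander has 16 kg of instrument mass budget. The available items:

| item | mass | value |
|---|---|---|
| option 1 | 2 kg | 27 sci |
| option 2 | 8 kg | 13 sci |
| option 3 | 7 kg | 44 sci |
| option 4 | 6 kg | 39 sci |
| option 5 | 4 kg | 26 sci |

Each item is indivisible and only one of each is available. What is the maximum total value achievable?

110 sci

This is a 0/1 knapsack; check combinations near the capacity.
- option 1+option 3+option 4: mass 2+7+6=15, value 27+44+39=110
- option 1+option 3+option 5: mass 2+7+4=13, value 27+44+26=97
- option 1+option 4+option 5: mass 2+6+4=12, value 27+39+26=92
Best: 110 sci.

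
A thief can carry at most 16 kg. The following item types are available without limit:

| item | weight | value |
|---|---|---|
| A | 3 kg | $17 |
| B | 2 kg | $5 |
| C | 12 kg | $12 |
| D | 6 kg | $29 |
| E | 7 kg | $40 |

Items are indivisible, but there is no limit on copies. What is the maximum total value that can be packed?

$91

Best value-per-unit is E at 40/7; filling with it alone gives 2×40 = 80.
Optimal mix: 3×A + 1×E → weight 16, value 91.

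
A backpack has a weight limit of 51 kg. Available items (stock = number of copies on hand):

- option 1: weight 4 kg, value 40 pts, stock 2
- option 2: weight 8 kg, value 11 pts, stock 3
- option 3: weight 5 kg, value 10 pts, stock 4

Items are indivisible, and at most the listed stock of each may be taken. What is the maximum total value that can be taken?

Best selections within weight 51 and stock limits:
- 2×option 1 + 3×option 2 + 3×option 3: weight 47, value 143
- 2×option 1 + 2×option 2 + 4×option 3: weight 44, value 142
Best: 143 pts.

143 pts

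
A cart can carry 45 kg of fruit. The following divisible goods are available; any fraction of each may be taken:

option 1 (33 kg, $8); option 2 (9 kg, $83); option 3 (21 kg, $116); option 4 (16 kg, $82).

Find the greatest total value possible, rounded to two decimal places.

Take in order of value per unit:
- option 2 (83/9 per unit): all 9 → value 83, running total 83.00
- option 3 (116/21 per unit): all 21 → value 116, running total 199.00
- option 4 (82/16 per unit): 15 of 16 → value 15×82/16 = 76.8750, running total 275.88
Total 275.88.

275.88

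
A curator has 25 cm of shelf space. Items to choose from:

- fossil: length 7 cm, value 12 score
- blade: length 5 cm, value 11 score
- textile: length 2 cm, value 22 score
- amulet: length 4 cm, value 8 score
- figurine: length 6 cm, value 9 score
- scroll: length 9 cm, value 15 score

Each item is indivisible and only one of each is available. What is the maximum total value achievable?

62 score

Check high-value combinations within 25 cm:
- fossil+blade+textile+amulet+figurine: length 7+5+2+4+6=24, value 12+11+22+8+9=62
- fossil+blade+textile+scroll: length 7+5+2+9=23, value 12+11+22+15=60
- fossil+textile+figurine+scroll: length 7+2+6+9=24, value 12+22+9+15=58
- fossil+textile+amulet+scroll: length 7+2+4+9=22, value 12+22+8+15=57
Best: 62 score.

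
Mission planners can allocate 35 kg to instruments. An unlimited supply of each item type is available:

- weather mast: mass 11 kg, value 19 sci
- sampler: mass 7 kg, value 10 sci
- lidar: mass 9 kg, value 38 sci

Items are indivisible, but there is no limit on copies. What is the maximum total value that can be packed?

Best value-per-unit is lidar at 38/9; filling with it alone gives 3×38 = 114.
Optimal mix: 1×sampler + 3×lidar → mass 34, value 124.

124 sci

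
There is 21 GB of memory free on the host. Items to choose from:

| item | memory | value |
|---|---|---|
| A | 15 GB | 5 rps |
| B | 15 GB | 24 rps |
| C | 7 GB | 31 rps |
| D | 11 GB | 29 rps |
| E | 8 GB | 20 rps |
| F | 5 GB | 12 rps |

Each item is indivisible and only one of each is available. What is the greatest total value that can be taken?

63 rps

Check high-value combinations within 21 GB:
- C+E+F: memory 7+8+5=20, value 31+20+12=63
- C+D: memory 7+11=18, value 31+29=60
- C+E: memory 7+8=15, value 31+20=51
- D+E: memory 11+8=19, value 29+20=49
Best: 63 rps.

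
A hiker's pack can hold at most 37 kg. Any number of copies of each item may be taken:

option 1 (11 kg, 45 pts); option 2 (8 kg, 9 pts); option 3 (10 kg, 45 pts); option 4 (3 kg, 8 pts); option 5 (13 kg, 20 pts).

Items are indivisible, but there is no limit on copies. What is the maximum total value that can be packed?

151 pts

Best value-per-unit is option 3 at 45/10; filling with it alone gives 3×45 = 135.
Optimal mix: 1×option 1 + 2×option 3 + 2×option 4 → weight 37, value 151.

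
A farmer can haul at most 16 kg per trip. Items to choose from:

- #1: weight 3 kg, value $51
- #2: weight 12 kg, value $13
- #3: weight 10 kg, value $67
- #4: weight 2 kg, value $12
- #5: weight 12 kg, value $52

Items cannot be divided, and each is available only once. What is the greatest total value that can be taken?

$130

Check high-value combinations within 16 kg:
- #1+#3+#4: weight 3+10+2=15, value 51+67+12=130
- #1+#3: weight 3+10=13, value 51+67=118
- #1+#5: weight 3+12=15, value 51+52=103
- #3+#4: weight 10+2=12, value 67+12=79
- #3: weight 10, value 67
Best: $130.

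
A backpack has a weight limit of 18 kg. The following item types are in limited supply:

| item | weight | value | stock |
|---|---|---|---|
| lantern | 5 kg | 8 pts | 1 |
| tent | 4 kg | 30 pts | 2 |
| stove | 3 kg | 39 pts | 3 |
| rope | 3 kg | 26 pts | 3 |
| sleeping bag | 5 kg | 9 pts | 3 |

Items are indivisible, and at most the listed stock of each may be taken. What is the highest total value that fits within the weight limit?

195 pts

Top feasible selections:
- 3×stove + 3×rope: weight 18, value 195
- 2×tent + 3×stove: weight 17, value 177
- 1×tent + 3×stove + 1×rope: weight 16, value 173
- 3×stove + 2×rope: weight 15, value 169
Best: 195 pts.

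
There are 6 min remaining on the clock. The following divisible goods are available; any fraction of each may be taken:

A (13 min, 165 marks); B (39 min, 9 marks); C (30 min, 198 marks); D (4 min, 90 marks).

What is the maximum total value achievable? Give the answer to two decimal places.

115.38

Take in order of value per unit:
- D (90/4 per unit): all 4 → value 90, running total 90.00
- A (165/13 per unit): 2 of 13 → value 2×165/13 = 25.3846, running total 115.38
Total 115.38.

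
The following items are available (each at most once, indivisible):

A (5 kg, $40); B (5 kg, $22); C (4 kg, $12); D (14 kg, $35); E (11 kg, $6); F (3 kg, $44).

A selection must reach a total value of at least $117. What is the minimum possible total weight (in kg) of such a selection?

17

Subsets with value ≥ 117, sorted by total weight:
- A+B+C+F: weight 17, value 118
- A+D+F: weight 22, value 119
- A+C+D+F: weight 26, value 131
Minimum weight: 17 kg.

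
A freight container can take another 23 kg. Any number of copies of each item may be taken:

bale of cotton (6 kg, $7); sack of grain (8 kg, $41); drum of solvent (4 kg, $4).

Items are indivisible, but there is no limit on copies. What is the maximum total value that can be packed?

$89

Best value-per-unit is sack of grain at 41/8; filling with it alone gives 2×41 = 82.
Optimal mix: 1×bale of cotton + 2×sack of grain → weight 22, value 89.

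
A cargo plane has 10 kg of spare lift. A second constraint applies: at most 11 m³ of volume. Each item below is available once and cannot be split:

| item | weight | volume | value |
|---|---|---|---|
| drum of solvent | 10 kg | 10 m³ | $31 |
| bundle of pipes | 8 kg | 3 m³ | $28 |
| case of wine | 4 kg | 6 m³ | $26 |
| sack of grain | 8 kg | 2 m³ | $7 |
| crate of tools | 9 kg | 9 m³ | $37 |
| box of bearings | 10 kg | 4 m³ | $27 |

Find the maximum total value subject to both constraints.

$37

Feasible sets respecting both limits:
- crate of tools: weight 9, volume 9, value 37
- drum of solvent: weight 10, volume 10, value 31
- bundle of pipes: weight 8, volume 3, value 28
Best: $37.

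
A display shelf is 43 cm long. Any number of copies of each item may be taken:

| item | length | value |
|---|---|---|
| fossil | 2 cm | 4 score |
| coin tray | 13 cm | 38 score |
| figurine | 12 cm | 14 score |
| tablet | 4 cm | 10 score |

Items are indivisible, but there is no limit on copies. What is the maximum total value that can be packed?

Best value-per-unit is coin tray at 38/13; filling with it alone gives 3×38 = 114.
Optimal mix: 3×coin tray + 1×tablet → length 43, value 124.

124 score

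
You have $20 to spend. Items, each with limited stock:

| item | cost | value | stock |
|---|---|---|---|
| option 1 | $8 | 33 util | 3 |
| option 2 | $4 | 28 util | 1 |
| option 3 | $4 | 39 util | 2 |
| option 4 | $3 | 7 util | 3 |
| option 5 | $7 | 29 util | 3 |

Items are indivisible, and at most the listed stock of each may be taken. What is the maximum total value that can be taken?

Top feasible selections:
- 1×option 1 + 1×option 2 + 2×option 3: cost 20, value 139
- 1×option 2 + 2×option 3 + 1×option 5: cost 19, value 135
Best: 139 util.

139 util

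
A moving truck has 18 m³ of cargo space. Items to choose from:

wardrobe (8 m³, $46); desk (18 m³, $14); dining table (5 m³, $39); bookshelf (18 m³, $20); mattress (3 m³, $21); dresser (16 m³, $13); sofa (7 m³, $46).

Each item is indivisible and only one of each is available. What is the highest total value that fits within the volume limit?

Check high-value combinations within 18 m³:
- wardrobe+mattress+sofa: volume 8+3+7=18, value 46+21+46=113
- dining table+mattress+sofa: volume 5+3+7=15, value 39+21+46=106
- wardrobe+dining table+mattress: volume 8+5+3=16, value 46+39+21=106
- wardrobe+sofa: volume 8+7=15, value 46+46=92
Best: $113.

$113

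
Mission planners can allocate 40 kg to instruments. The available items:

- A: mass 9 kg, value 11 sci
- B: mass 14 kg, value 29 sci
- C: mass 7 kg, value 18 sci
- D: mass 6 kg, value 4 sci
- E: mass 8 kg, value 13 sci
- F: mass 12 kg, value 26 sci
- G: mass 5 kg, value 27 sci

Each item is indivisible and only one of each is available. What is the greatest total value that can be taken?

100 sci

Check high-value combinations within 40 kg:
- B+C+F+G: mass 14+7+12+5=38, value 29+18+26+27=100
- B+E+F+G: mass 14+8+12+5=39, value 29+13+26+27=95
- A+B+F+G: mass 9+14+12+5=40, value 11+29+26+27=93
Best: 100 sci.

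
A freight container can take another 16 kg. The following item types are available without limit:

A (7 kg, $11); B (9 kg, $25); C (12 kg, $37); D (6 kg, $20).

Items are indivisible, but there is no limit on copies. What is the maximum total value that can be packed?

$45

Best value-per-unit is D at 20/6; filling with it alone gives 2×20 = 40.
Optimal mix: 1×B + 1×D → weight 15, value 45.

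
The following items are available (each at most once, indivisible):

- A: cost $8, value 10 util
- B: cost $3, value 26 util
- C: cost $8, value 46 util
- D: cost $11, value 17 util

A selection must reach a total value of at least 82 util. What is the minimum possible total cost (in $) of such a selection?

19

Subsets with value ≥ 82, sorted by total cost:
- A+B+C: cost 19, value 82
- B+C+D: cost 22, value 89
- A+B+C+D: cost 30, value 99
Minimum cost: 19 $.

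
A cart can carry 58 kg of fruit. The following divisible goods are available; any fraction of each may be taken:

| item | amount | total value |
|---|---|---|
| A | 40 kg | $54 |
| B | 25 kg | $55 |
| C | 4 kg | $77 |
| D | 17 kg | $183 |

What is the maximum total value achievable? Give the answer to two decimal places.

Take in order of value per unit:
- C (77/4 per unit): all 4 → value 77, running total 77.00
- D (183/17 per unit): all 17 → value 183, running total 260.00
- B (55/25 per unit): all 25 → value 55, running total 315.00
- A (54/40 per unit): 12 of 40 → value 12×54/40 = 16.2000, running total 331.20
Total 331.20.

331.20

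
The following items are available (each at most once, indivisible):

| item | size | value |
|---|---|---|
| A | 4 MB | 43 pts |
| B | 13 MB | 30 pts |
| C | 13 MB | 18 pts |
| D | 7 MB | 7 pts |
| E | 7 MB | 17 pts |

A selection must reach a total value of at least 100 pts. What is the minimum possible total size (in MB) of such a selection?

Subsets with value ≥ 100, sorted by total size:
- A+B+C+E: size 37, value 108
- A+B+C+D+E: size 44, value 115
Minimum size: 37 MB.

37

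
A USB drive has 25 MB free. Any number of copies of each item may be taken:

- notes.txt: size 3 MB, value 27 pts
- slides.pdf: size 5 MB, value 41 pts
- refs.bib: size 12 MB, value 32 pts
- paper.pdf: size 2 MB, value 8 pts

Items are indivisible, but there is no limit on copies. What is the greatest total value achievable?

217 pts

Best value-per-unit is notes.txt at 27/3; filling with it alone gives 8×27 = 216.
Optimal mix: 5×notes.txt + 2×slides.pdf → size 25, value 217.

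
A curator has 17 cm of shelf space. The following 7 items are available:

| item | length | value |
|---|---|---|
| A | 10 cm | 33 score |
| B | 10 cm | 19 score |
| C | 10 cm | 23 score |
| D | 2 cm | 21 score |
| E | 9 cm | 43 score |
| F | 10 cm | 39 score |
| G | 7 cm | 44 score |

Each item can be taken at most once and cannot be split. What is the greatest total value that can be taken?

This is a 0/1 knapsack; check combinations near the capacity.
- E+G: length 9+7=16, value 43+44=87
- F+G: length 10+7=17, value 39+44=83
- A+G: length 10+7=17, value 33+44=77
- C+G: length 10+7=17, value 23+44=67
- D+G: length 2+7=9, value 21+44=65
Best: 87 score.

87 score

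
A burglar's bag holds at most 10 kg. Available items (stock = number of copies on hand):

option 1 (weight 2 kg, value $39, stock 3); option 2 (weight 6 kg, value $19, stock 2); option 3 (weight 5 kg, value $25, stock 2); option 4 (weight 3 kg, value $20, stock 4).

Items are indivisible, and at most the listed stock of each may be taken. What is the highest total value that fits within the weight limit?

$137

Best selections within weight 10 and stock limits:
- 3×option 1 + 1×option 4: weight 9, value 137
- 2×option 1 + 2×option 4: weight 10, value 118
Best: $137.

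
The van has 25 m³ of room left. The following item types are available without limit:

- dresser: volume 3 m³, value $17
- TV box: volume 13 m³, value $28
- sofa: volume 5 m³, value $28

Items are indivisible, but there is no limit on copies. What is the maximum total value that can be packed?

$141

Best value-per-unit is dresser at 17/3; filling with it alone gives 8×17 = 136.
Optimal mix: 5×dresser + 2×sofa → volume 25, value 141.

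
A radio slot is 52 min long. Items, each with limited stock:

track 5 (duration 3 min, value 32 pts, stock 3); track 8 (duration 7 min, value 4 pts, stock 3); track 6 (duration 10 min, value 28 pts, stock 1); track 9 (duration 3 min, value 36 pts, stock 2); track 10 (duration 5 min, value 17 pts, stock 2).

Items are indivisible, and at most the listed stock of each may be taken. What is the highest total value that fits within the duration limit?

Top feasible selections:
- 3×track 5 + 2×track 8 + 1×track 6 + 2×track 9 + 2×track 10: duration 49, value 238
- 3×track 5 + 1×track 8 + 1×track 6 + 2×track 9 + 2×track 10: duration 42, value 234
- 3×track 5 + 1×track 6 + 2×track 9 + 2×track 10: duration 35, value 230
Best: 238 pts.

238 pts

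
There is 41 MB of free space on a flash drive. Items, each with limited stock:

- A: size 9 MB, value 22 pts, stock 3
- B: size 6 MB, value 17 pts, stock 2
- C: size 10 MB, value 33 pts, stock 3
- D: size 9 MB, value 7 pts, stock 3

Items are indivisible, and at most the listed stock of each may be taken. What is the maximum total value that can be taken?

122 pts

Top feasible selections:
- 1×A + 2×B + 2×C: size 41, value 122
- 1×A + 3×C: size 39, value 121
- 1×B + 3×C: size 36, value 116
Best: 122 pts.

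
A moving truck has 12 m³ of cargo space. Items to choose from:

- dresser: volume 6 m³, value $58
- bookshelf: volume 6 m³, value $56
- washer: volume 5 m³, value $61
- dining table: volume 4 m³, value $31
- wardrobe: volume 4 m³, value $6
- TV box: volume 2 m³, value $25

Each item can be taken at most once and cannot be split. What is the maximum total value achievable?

$119

This is a 0/1 knapsack; check combinations near the capacity.
- dresser+washer: volume 6+5=11, value 58+61=119
- bookshelf+washer: volume 6+5=11, value 56+61=117
- washer+dining table+TV box: volume 5+4+2=11, value 61+31+25=117
- dresser+bookshelf: volume 6+6=12, value 58+56=114
- dresser+dining table+TV box: volume 6+4+2=12, value 58+31+25=114
Best: $119.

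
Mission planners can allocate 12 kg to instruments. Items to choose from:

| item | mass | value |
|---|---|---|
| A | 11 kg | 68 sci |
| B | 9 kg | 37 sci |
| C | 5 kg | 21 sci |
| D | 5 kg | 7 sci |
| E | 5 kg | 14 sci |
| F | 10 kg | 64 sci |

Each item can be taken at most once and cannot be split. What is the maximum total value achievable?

68 sci

Check high-value combinations within 12 kg:
- A: mass 11, value 68
- F: mass 10, value 64
- B: mass 9, value 37
- C+E: mass 5+5=10, value 21+14=35
- C+D: mass 5+5=10, value 21+7=28
Best: 68 sci.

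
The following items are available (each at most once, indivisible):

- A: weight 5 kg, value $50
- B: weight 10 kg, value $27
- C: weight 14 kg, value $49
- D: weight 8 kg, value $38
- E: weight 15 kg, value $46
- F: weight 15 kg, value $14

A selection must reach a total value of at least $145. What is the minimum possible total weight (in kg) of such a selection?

34

Subsets with value ≥ 145, sorted by total weight:
- A+C+E: weight 34, value 145
- A+B+C+D: weight 37, value 164
- A+B+D+E: weight 38, value 161
- A+C+D+E: weight 42, value 183
Minimum weight: 34 kg.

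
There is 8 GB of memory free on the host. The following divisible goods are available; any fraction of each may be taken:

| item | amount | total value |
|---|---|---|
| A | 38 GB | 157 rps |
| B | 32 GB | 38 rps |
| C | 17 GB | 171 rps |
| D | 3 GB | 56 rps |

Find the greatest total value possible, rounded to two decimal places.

106.29

Take in order of value per unit:
- D (56/3 per unit): all 3 → value 56, running total 56.00
- C (171/17 per unit): 5 of 17 → value 5×171/17 = 50.2941, running total 106.29
Total 106.29.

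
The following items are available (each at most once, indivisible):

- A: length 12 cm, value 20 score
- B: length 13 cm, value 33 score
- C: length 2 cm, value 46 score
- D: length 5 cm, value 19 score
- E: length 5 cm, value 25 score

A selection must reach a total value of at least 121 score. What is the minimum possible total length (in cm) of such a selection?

Subsets with value ≥ 121, sorted by total length:
- B+C+D+E: length 25, value 123
- A+B+C+E: length 32, value 124
- A+B+C+D+E: length 37, value 143
Minimum length: 25 cm.

25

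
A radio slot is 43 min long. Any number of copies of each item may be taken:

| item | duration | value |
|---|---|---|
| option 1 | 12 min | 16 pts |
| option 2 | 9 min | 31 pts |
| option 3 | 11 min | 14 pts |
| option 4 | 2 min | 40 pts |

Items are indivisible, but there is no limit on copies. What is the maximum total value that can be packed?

840 pts

Best value-per-unit is option 4 at 40/2, and filling with it alone uses duration 21×2=42. No mix of the others beats 21×40 = 840.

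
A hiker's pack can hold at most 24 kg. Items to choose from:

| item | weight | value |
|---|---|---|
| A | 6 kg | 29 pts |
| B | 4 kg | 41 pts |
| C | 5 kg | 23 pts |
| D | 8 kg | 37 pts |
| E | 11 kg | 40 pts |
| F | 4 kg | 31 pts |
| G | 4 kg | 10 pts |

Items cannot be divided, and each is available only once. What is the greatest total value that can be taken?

This is a 0/1 knapsack; check combinations near the capacity.
- A+B+D+F: weight 6+4+8+4=22, value 29+41+37+31=138
- B+C+E+F: weight 4+5+11+4=24, value 41+23+40+31=135
- A+B+C+F+G: weight 6+4+5+4+4=23, value 29+41+23+31+10=134
- B+C+D+F: weight 4+5+8+4=21, value 41+23+37+31=132
Best: 138 pts.

138 pts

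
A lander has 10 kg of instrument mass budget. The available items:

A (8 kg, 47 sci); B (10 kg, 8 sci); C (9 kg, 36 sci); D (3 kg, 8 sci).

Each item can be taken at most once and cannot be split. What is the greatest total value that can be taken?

Check high-value combinations within 10 kg:
- A: mass 8, value 47
- C: mass 9, value 36
- D: mass 3, value 8
Best: 47 sci.

47 sci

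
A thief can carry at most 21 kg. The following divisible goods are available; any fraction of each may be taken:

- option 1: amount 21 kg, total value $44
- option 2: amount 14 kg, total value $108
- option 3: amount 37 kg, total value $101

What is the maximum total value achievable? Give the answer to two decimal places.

Take in order of value per unit:
- option 2 (108/14 per unit): all 14 → value 108, running total 108.00
- option 3 (101/37 per unit): 7 of 37 → value 7×101/37 = 19.1081, running total 127.11
Total 127.11.

127.11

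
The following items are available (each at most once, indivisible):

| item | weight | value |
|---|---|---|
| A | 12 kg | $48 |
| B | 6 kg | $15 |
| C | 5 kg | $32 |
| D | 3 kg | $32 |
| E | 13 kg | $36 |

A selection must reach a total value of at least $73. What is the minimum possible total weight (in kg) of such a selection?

14

Subsets with value ≥ 73, sorted by total weight:
- B+C+D: weight 14, value 79
- A+D: weight 15, value 80
- A+C: weight 17, value 80
Minimum weight: 14 kg.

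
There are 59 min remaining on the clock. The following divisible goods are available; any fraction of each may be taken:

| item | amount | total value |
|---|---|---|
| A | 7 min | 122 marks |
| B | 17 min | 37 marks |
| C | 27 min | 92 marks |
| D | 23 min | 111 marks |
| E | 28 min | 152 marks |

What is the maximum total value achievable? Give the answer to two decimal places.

388.41

Take in order of value per unit:
- A (122/7 per unit): all 7 → value 122, running total 122.00
- E (152/28 per unit): all 28 → value 152, running total 274.00
- D (111/23 per unit): all 23 → value 111, running total 385.00
- C (92/27 per unit): 1 of 27 → value 1×92/27 = 3.4074, running total 388.41
Total 388.41.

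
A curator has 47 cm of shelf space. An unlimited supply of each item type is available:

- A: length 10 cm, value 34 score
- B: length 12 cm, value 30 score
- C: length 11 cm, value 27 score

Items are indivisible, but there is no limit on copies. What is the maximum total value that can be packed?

136 score

Best value-per-unit is A at 34/10, and filling with it alone uses length 4×10=40. No mix of the others beats 4×34 = 136.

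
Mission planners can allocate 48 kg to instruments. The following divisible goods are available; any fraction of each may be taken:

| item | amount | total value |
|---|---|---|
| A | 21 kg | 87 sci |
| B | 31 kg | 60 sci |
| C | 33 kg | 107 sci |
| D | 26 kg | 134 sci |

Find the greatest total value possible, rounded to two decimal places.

Take in order of value per unit:
- D (134/26 per unit): all 26 → value 134, running total 134.00
- A (87/21 per unit): all 21 → value 87, running total 221.00
- C (107/33 per unit): 1 of 33 → value 1×107/33 = 3.2424, running total 224.24
Total 224.24.

224.24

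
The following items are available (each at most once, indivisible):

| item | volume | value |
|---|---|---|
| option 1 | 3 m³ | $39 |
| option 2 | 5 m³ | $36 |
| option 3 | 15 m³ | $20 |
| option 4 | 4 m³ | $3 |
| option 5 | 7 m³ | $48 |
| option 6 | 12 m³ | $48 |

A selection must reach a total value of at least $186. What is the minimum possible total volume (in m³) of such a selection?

Subsets with value ≥ 186, sorted by total volume:
- option 1+option 2+option 3+option 5+option 6: volume 42, value 191
- option 1+option 2+option 3+option 4+option 5+option 6: volume 46, value 194
Minimum volume: 42 m³.

42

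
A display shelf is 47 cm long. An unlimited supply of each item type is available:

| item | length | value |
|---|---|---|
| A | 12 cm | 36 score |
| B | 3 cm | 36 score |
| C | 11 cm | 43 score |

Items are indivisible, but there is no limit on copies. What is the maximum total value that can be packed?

Best value-per-unit is B at 36/3, and filling with it alone uses length 15×3=45. No mix of the others beats 15×36 = 540.

540 score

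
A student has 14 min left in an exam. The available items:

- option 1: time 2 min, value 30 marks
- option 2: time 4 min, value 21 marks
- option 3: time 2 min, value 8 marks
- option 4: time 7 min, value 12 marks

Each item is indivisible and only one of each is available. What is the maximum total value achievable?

63 marks

Check high-value combinations within 14 min:
- option 1+option 2+option 4: time 2+4+7=13, value 30+21+12=63
- option 1+option 2+option 3: time 2+4+2=8, value 30+21+8=59
- option 1+option 2: time 2+4=6, value 30+21=51
Best: 63 marks.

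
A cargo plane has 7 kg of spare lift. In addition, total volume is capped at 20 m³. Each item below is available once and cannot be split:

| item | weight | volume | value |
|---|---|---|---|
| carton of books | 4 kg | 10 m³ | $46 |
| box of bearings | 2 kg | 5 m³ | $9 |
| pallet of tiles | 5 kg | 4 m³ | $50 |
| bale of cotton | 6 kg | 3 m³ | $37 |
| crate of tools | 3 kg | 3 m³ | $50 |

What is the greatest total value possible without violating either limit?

$96

Feasible sets respecting both limits:
- carton of books+crate of tools: weight 7, volume 13, value 96
- box of bearings+pallet of tiles: weight 7, volume 9, value 59
- box of bearings+crate of tools: weight 5, volume 8, value 59
- carton of books+box of bearings: weight 6, volume 15, value 55
Best: $96.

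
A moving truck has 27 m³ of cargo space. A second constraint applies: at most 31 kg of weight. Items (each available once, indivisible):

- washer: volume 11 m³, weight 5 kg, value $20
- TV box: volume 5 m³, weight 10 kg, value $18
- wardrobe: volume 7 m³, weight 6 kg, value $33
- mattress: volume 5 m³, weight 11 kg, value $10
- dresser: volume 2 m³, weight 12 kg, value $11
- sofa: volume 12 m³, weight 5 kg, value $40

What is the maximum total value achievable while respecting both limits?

Feasible sets respecting both limits:
- TV box+wardrobe+sofa: volume 24, weight 21, value 91
- wardrobe+dresser+sofa: volume 21, weight 23, value 84
- wardrobe+mattress+sofa: volume 24, weight 22, value 83
Best: $91.

$91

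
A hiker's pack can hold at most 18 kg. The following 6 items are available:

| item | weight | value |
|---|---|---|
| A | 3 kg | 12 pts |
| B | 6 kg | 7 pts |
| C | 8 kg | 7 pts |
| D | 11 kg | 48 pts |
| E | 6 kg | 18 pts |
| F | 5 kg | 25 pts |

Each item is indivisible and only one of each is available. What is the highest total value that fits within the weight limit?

This is a 0/1 knapsack; check combinations near the capacity.
- D+F: weight 11+5=16, value 48+25=73
- D+E: weight 11+6=17, value 48+18=66
- A+D: weight 3+11=14, value 12+48=60
- A+E+F: weight 3+6+5=14, value 12+18+25=55
- B+D: weight 6+11=17, value 7+48=55
Best: 73 pts.

73 pts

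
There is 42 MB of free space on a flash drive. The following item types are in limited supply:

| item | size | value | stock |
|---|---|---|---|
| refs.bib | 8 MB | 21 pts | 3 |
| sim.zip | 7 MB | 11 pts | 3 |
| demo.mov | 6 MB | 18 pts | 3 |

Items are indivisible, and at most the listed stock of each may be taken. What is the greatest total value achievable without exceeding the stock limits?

Best selections within size 42 and stock limits:
- 3×refs.bib + 3×demo.mov: size 42, value 117
- 2×refs.bib + 1×sim.zip + 3×demo.mov: size 41, value 107
- 2×refs.bib + 2×sim.zip + 2×demo.mov: size 42, value 100
Best: 117 pts.

117 pts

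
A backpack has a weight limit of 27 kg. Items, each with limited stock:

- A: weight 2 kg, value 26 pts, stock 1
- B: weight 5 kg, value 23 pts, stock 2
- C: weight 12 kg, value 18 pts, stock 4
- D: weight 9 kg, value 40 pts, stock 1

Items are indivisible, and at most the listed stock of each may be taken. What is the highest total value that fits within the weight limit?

112 pts

Best selections within weight 27 and stock limits:
- 1×A + 2×B + 1×D: weight 21, value 112
- 1×A + 2×B + 1×C: weight 24, value 90
- 1×A + 1×B + 1×D: weight 16, value 89
Best: 112 pts.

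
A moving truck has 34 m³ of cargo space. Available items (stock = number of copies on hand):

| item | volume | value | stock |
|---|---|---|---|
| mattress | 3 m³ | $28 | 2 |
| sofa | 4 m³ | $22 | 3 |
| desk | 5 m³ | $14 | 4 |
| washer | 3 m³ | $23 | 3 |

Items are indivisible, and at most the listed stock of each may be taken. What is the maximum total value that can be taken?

Best selections within volume 34 and stock limits:
- 2×mattress + 3×sofa + 1×desk + 3×washer: volume 32, value 205
- 2×mattress + 2×sofa + 2×desk + 3×washer: volume 33, value 197
- 2×mattress + 3×sofa + 2×desk + 2×washer: volume 34, value 196
Best: $205.

$205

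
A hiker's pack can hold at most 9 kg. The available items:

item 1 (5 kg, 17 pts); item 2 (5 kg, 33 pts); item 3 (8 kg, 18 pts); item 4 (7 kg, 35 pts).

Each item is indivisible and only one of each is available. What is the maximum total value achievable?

Check high-value combinations within 9 kg:
- item 4: weight 7, value 35
- item 2: weight 5, value 33
- item 3: weight 8, value 18
- item 1: weight 5, value 17
Best: 35 pts.

35 pts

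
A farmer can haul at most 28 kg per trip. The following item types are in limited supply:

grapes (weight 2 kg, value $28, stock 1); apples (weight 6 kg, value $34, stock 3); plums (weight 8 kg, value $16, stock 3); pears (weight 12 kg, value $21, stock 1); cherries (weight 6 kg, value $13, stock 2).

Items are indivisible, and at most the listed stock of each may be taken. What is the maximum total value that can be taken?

$146

Top feasible selections:
- 1×grapes + 3×apples + 1×plums: weight 28, value 146
- 1×grapes + 3×apples + 1×cherries: weight 26, value 143
Best: $146.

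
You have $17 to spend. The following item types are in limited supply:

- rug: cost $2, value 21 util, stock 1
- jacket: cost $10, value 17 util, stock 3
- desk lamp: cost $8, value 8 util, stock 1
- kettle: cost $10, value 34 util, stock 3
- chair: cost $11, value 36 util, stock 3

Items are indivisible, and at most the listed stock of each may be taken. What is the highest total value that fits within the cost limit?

57 util

Best selections within cost 17 and stock limits:
- 1×rug + 1×chair: cost 13, value 57
- 1×rug + 1×kettle: cost 12, value 55
Best: 57 util.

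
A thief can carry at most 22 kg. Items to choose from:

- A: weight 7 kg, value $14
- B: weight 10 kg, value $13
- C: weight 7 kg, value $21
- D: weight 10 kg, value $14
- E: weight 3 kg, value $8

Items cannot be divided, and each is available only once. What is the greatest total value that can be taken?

Check high-value combinations within 22 kg:
- A+C+E: weight 7+7+3=17, value 14+21+8=43
- C+D+E: weight 7+10+3=20, value 21+14+8=43
- B+C+E: weight 10+7+3=20, value 13+21+8=42
Best: $43.

$43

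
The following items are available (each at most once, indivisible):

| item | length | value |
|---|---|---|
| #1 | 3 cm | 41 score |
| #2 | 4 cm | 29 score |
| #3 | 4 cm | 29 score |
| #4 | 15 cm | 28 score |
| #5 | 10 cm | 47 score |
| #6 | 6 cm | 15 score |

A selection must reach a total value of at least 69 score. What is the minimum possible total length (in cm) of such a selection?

7

Subsets with value ≥ 69, sorted by total length:
- #1+#2: length 7, value 70
- #1+#3: length 7, value 70
Minimum length: 7 cm.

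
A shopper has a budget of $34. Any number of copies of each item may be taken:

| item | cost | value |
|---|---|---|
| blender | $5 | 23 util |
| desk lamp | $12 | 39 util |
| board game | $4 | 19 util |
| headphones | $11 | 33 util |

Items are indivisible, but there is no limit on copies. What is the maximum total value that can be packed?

160 util

Best value-per-unit is board game at 19/4; filling with it alone gives 8×19 = 152.
Optimal mix: 2×blender + 6×board game → cost 34, value 160.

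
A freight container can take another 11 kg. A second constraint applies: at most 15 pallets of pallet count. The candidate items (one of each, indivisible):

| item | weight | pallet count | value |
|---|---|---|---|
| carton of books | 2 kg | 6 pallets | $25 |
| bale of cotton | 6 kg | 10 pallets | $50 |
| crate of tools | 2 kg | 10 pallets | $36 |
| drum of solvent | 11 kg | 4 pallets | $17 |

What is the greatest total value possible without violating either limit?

$50

Feasible sets respecting both limits:
- bale of cotton: weight 6, pallet count 10, value 50
- crate of tools: weight 2, pallet count 10, value 36
- carton of books: weight 2, pallet count 6, value 25
Best: $50.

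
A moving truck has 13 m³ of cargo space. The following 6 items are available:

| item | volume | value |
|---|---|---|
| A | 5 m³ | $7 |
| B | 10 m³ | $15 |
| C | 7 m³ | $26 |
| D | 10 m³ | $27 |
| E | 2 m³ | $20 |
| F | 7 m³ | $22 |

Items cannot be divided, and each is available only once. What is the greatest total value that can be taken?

Check high-value combinations within 13 m³:
- D+E: volume 10+2=12, value 27+20=47
- C+E: volume 7+2=9, value 26+20=46
- E+F: volume 2+7=9, value 20+22=42
Best: $47.

$47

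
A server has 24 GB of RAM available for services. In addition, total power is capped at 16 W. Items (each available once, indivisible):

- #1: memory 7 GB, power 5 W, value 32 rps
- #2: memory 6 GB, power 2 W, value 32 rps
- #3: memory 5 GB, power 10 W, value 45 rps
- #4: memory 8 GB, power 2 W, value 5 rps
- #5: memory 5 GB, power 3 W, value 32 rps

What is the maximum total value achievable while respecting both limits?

Feasible sets respecting both limits:
- #2+#3+#5: memory 16, power 15, value 109
- #1+#2+#5: memory 18, power 10, value 96
- #2+#3+#4: memory 19, power 14, value 82
- #3+#4+#5: memory 18, power 15, value 82
Best: 109 rps.

109 rps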